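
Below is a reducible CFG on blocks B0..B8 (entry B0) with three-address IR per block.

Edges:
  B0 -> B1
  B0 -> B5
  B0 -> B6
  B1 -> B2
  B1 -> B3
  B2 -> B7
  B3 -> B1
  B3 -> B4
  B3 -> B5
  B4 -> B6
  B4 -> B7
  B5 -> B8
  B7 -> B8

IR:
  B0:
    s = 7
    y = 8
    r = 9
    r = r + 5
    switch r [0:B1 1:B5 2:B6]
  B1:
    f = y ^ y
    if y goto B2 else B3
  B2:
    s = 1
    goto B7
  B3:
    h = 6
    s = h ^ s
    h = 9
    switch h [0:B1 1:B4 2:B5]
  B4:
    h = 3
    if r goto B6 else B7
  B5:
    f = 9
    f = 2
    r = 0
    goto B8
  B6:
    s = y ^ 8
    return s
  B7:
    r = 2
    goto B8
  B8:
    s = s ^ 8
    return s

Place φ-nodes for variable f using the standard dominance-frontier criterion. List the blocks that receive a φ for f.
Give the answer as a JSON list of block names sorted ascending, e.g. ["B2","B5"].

Answer: ["B1", "B5", "B6", "B8"]

Analysis:
idom tree: B1←B0 B2←B1 B3←B1 B4←B3 B5←B0 B6←B0 B7←B1 B8←B0
Dom at joins:
  B1: preds {B0,B3}: {B0} ∩ {B0,B1,B3} = {B0}; idom=B0
  B5: preds {B0,B3}: {B0} ∩ {B0,B1,B3} = {B0}; idom=B0
  B6: preds {B0,B4}: {B0} ∩ {B0,B1,B3,B4} = {B0}; idom=B0
  B7: preds {B2,B4}: {B0,B1,B2} ∩ {B0,B1,B3,B4} = {B0,B1}; idom=B1
  B8: preds {B5,B7}: {B0,B5} ∩ {B0,B1,B7} = {B0}; idom=B0

Frontier:
  B1←B0: walk · to B0
  B1←B3: walk B3→B1 to B0
  B5←B0: walk · to B0
  B5←B3: walk B3→B1 to B0
  B6←B0: walk · to B0
  B6←B4: walk B4→B3→B1 to B0
  B7←B2: walk B2 to B1
  B7←B4: walk B4→B3 to B1
  B8←B5: walk B5 to B0
  B8←B7: walk B7→B1 to B0
  B0: DF=∅
  B1: DF={B1,B5,B6,B8}
  B2: DF={B7}
  B3: DF={B1,B5,B6,B7}
  B4: DF={B6,B7}
  B5: DF={B8}
  B6: DF=∅
  B7: DF={B8}
  B8: DF=∅

φ for f: defs {B1,B5}
  DF⁺ = {B1,B5,B6,B8}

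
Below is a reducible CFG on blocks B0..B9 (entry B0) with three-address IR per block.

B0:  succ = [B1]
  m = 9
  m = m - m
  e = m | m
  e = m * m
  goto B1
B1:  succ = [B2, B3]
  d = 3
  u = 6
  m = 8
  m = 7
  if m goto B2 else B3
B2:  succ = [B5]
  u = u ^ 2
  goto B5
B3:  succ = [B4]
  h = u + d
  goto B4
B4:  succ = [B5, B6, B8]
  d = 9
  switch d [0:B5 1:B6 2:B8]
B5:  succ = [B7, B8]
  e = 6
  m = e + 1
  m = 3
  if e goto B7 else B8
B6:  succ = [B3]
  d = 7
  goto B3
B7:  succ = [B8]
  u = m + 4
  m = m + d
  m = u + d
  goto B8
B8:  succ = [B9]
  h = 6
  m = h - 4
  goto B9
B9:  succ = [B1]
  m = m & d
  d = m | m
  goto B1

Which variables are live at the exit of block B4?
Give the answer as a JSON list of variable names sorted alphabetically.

Answer: ["d", "u"]

Working:
Per-block:
  B0 def {e,m} use ∅
  B1 def {d,m,u} use ∅
  B2 def {u} use {u}
  B3 def {h} use {d,u}
  B4 def {d} use ∅
  B5 def {e,m} use ∅
  B6 def {d} use ∅
  B7 def {m,u} use {d,m}
  B8 def {h,m} use ∅
  B9 def {d,m} use {d,m}

Backward fixpoint:
  B0: in=∅ out=∅
  B1: in=∅ out={d,u}
  B2: in={d,u} out={d}
  B3: in={d,u} out={u}
  B4: in={u} out={d,u}
  B5: in={d} out={d,m}
  B6: in={u} out={d,u}
  B7: in={d,m} out={d}
  B8: in={d} out={d,m}
  B9: in={d,m} out=∅

live-out(B4) = ["d", "u"]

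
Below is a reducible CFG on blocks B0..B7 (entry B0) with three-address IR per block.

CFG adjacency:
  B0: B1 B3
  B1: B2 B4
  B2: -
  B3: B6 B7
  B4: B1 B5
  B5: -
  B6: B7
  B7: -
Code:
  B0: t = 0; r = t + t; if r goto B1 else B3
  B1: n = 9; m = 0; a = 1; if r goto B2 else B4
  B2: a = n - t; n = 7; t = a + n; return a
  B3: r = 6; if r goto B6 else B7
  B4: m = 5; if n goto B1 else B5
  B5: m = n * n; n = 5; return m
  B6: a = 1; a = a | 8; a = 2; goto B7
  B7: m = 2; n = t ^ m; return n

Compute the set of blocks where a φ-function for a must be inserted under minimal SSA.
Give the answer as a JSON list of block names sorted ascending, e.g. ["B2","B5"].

Answer: ["B1", "B7"]

Derivation:
idom tree: B1←B0 B2←B1 B3←B0 B4←B1 B5←B4 B6←B3 B7←B3
Join-block Dom:
  B1: preds {B0,B4}: {B0} ∩ {B0,B1,B4} = {B0}; idom=B0
  B7: preds {B3,B6}: {B0,B3} ∩ {B0,B3,B6} = {B0,B3}; idom=B3

DF walk-up:
  B1←B0: walk · to B0
  B1←B4: walk B4→B1 to B0
  B7←B3: walk · to B3
  B7←B6: walk B6 to B3
  B0 → ∅
  B1 → {B1}
  B2 → ∅
  B3 → ∅
  B4 → {B1}
  B5 → ∅
  B6 → {B7}
  B7 → ∅

φ for a: defs {B1,B2,B6}
  DF⁺ = {B1,B7}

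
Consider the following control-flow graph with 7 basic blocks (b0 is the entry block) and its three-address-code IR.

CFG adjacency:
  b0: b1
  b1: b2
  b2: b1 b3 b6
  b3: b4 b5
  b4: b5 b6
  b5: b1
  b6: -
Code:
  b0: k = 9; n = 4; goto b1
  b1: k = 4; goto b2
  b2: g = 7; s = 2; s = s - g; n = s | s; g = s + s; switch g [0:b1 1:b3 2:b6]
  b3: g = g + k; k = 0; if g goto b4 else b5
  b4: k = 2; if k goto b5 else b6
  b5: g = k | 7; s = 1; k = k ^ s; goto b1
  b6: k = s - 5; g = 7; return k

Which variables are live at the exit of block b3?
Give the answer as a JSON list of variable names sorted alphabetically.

Answer: ["k", "s"]

Derivation:
Block summaries:
  b0 def {k,n} use ∅
  b1 def {k} use ∅
  b2 def {g,n,s} use ∅
  b3 def {g,k} use {g,k}
  b4 def {k} use ∅
  b5 def {g,k,s} use {k}
  b6 def {g,k} use {s}

Liveness:
  b0 li=∅ lo=∅
  b1 li=∅ lo={k}
  b2 li={k} lo={g,k,s}
  b3 li={g,k,s} lo={k,s}
  b4 li={s} lo={k,s}
  b5 li={k} lo=∅
  b6 li={s} lo=∅

live-out(b3) = ["k", "s"]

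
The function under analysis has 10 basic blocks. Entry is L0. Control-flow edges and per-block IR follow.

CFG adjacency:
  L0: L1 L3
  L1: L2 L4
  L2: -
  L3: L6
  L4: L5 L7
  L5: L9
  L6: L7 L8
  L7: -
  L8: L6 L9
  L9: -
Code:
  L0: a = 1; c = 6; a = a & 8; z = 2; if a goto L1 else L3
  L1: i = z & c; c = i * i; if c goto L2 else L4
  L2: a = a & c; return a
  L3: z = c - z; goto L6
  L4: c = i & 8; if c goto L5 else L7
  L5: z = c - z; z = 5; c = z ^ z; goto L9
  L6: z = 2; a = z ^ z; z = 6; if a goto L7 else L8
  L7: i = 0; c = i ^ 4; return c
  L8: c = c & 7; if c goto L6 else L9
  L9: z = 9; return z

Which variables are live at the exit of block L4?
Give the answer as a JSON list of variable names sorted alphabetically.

Answer: ["c", "z"]

Derivation:
Block summaries:
  L0: {a,c,z} / ∅
  L1: {c,i} / {c,z}
  L2: {a} / {a,c}
  L3: {z} / {c,z}
  L4: {c} / {i}
  L5: {c,z} / {c,z}
  L6: {a,z} / ∅
  L7: {c,i} / ∅
  L8: {c} / {c}
  L9: {z} / ∅

Live sets:
  L0 li=∅ lo={a,c,z}
  L1 li={a,c,z} lo={a,c,i,z}
  L2 li={a,c} lo=∅
  L3 li={c,z} lo={c}
  L4 li={i,z} lo={c,z}
  L5 li={c,z} lo=∅
  L6 li={c} lo={c}
  L7 li=∅ lo=∅
  L8 li={c} lo={c}
  L9 li=∅ lo=∅

live-out(L4) = ["c", "z"]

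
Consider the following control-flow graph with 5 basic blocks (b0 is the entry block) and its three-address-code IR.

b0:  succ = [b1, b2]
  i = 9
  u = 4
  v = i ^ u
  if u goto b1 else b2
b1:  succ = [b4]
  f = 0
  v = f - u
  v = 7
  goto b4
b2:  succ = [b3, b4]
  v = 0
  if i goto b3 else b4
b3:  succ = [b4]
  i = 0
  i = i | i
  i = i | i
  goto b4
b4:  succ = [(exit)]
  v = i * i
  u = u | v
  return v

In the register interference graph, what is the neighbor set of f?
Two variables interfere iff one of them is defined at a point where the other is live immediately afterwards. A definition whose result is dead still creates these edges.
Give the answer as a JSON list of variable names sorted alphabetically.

Answer: ["i", "u"]

Derivation:
Per-block:
  b0: {i,u,v} / ∅
  b1: {f,v} / {u}
  b2: {v} / {i}
  b3: {i} / ∅
  b4: {u,v} / {i,u}

Live sets:
  live b0: ∅→{i,u}
  live b1: {i,u}→{i,u}
  live b2: {i,u}→{i,u}
  live b3: {u}→{i,u}
  live b4: {i,u}→∅

Interference:
  f: {i,u}
  i: {f,u,v}
  u: {f,i,v}
  v: {i,u}

N(f) = ["i", "u"]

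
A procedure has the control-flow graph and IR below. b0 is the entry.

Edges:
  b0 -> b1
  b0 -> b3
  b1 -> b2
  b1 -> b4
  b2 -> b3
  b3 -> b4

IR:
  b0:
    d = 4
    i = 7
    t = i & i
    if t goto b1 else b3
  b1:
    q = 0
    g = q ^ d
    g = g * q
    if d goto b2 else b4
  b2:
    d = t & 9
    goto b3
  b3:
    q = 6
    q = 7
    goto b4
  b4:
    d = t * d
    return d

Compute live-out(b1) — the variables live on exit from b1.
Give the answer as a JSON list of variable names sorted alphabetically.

Answer: ["d", "t"]

Working:
Per-block:
  b0: {d,i,t} / ∅
  b1: {g,q} / {d}
  b2: {d} / {t}
  b3: {q} / ∅
  b4: {d} / {d,t}

Live sets:
  live b0: ∅→{d,t}
  live b1: {d,t}→{d,t}
  live b2: {t}→{d,t}
  live b3: {d,t}→{d,t}
  live b4: {d,t}→∅

live-out(b1) = ["d", "t"]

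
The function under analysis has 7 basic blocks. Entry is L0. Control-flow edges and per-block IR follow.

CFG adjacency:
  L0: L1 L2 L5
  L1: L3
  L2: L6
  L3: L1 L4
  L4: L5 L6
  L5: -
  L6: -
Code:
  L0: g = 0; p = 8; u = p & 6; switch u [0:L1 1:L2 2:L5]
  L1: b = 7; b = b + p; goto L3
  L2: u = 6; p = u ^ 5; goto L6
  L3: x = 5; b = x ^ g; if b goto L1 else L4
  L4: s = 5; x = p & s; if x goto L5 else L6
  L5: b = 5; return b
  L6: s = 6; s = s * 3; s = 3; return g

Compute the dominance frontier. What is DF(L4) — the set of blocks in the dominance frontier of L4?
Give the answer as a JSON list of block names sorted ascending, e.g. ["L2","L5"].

idom tree: L1←L0 L2←L0 L3←L1 L4←L3 L5←L0 L6←L0
Dom at joins:
  L1: preds {L0,L3}: {L0} ∩ {L0,L1,L3} = {L0}; idom=L0
  L5: preds {L0,L4}: {L0} ∩ {L0,L1,L3,L4} = {L0}; idom=L0
  L6: preds {L2,L4}: {L0,L2} ∩ {L0,L1,L3,L4} = {L0}; idom=L0

Frontier:
  join L1 pred L0: · stop@L0
  join L1 pred L3: L3→L1 stop@L0
  join L5 pred L0: · stop@L0
  join L5 pred L4: L4→L3→L1 stop@L0
  join L6 pred L2: L2 stop@L0
  join L6 pred L4: L4→L3→L1 stop@L0
  L0 → ∅
  L1 → {L1,L5,L6}
  L2 → {L6}
  L3 → {L1,L5,L6}
  L4 → {L5,L6}
  L5 → ∅
  L6 → ∅

DF(L4) = ["L5", "L6"]

Answer: ["L5", "L6"]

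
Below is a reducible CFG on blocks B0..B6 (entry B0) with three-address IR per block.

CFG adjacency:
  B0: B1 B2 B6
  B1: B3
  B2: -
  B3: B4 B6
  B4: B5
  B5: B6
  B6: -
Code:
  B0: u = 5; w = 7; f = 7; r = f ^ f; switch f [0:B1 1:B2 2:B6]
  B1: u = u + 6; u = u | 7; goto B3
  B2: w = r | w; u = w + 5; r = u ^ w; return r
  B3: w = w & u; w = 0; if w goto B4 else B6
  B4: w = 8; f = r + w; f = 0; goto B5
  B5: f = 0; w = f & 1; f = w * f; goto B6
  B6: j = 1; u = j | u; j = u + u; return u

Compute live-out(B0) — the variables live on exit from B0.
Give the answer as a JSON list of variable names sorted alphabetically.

Answer: ["r", "u", "w"]

Working:
Per-block:
  B0: {f,r,u,w} / ∅
  B1: {u} / {u}
  B2: {r,u,w} / {r,w}
  B3: {w} / {u,w}
  B4: {f,w} / {r}
  B5: {f,w} / ∅
  B6: {j,u} / {u}

Backward fixpoint:
  B0: in=∅ out={r,u,w}
  B1: in={r,u,w} out={r,u,w}
  B2: in={r,w} out=∅
  B3: in={r,u,w} out={r,u}
  B4: in={r,u} out={u}
  B5: in={u} out={u}
  B6: in={u} out=∅

live-out(B0) = ["r", "u", "w"]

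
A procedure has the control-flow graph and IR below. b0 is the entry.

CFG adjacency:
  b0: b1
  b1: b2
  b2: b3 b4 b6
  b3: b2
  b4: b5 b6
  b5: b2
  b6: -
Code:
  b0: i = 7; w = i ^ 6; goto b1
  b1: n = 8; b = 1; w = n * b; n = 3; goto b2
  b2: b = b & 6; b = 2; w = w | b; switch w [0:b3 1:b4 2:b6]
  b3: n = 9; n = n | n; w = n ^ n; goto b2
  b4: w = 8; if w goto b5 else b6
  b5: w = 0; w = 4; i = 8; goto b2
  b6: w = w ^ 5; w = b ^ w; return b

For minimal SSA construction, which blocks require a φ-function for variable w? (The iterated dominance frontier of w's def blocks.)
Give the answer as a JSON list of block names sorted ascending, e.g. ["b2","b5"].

Answer: ["b2", "b6"]

Analysis:
idom tree: b1←b0 b2←b1 b3←b2 b4←b2 b5←b4 b6←b2
Dom at joins:
  b2: preds {b1,b3,b5}: {b0,b1} ∩ {b0,b1,b2,b3} ∩ {b0,b1,b2,b4,b5} = {b0,b1}; idom=b1
  b6: preds {b2,b4}: {b0,b1,b2} ∩ {b0,b1,b2,b4} = {b0,b1,b2}; idom=b2

DF walk-up:
  join b2 pred b1: · stop@b1
  join b2 pred b3: b3→b2 stop@b1
  join b2 pred b5: b5→b4→b2 stop@b1
  join b6 pred b2: · stop@b2
  join b6 pred b4: b4 stop@b2
  DF(b0)=∅
  DF(b1)=∅
  DF(b2)={b2}
  DF(b3)={b2}
  DF(b4)={b2,b6}
  DF(b5)={b2}
  DF(b6)=∅

φ for w: defs {b0,b1,b2,b3,b4,b5,b6}
  DF⁺ = {b2,b6}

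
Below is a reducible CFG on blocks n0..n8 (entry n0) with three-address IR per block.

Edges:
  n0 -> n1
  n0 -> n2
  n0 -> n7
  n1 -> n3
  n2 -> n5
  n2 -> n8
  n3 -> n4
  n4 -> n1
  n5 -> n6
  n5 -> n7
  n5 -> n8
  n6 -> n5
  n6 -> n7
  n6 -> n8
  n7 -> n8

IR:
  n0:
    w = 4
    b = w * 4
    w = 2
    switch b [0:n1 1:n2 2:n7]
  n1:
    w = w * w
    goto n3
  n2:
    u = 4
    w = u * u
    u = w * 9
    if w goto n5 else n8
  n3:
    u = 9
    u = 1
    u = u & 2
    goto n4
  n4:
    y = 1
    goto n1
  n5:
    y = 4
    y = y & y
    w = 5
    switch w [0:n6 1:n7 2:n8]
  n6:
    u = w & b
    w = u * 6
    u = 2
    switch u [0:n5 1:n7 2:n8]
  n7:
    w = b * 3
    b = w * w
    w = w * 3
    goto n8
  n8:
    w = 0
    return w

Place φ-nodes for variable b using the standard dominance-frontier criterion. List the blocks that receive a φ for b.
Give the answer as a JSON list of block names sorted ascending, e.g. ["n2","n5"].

Answer: ["n8"]

Analysis:
idom tree: n1←n0 n2←n0 n3←n1 n4←n3 n5←n2 n6←n5 n7←n0 n8←n0
Join-block Dom:
  n1: preds {n0,n4}: {n0} ∩ {n0,n1,n3,n4} = {n0}; idom=n0
  n5: preds {n2,n6}: {n0,n2} ∩ {n0,n2,n5,n6} = {n0,n2}; idom=n2
  n7: preds {n0,n5,n6}: {n0} ∩ {n0,n2,n5} ∩ {n0,n2,n5,n6} = {n0}; idom=n0
  n8: preds {n2,n5,n6,n7}: {n0,n2} ∩ {n0,n2,n5} ∩ {n0,n2,n5,n6} ∩ {n0,n7} = {n0}; idom=n0

Frontier:
  n1←n0: walk · to n0
  n1←n4: walk n4→n3→n1 to n0
  n5←n2: walk · to n2
  n5←n6: walk n6→n5 to n2
  n7←n0: walk · to n0
  n7←n5: walk n5→n2 to n0
  n7←n6: walk n6→n5→n2 to n0
  n8←n2: walk n2 to n0
  n8←n5: walk n5→n2 to n0
  n8←n6: walk n6→n5→n2 to n0
  n8←n7: walk n7 to n0
  n0 → ∅
  n1 → {n1}
  n2 → {n7,n8}
  n3 → {n1}
  n4 → {n1}
  n5 → {n5,n7,n8}
  n6 → {n5,n7,n8}
  n7 → {n8}
  n8 → ∅

φ for b: defs {n0,n7}
  DF⁺ = {n8}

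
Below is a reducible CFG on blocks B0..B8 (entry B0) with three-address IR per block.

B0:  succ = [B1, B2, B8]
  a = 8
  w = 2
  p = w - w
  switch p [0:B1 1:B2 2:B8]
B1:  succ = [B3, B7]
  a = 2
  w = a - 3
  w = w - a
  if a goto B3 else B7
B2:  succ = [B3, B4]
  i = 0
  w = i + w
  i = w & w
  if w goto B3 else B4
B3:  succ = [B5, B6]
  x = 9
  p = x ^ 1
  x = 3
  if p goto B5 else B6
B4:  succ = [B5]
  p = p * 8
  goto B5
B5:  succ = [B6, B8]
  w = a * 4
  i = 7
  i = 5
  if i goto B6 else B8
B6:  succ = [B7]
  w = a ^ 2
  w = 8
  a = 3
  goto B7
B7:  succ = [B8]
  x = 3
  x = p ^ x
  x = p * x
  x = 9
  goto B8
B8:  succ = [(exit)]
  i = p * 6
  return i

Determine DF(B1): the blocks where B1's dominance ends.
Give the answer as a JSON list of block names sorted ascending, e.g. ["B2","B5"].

idom tree: B1←B0 B2←B0 B3←B0 B4←B2 B5←B0 B6←B0 B7←B0 B8←B0
Join-block Dom:
  B3: preds {B1,B2}: {B0,B1} ∩ {B0,B2} = {B0}; idom=B0
  B5: preds {B3,B4}: {B0,B3} ∩ {B0,B2,B4} = {B0}; idom=B0
  B6: preds {B3,B5}: {B0,B3} ∩ {B0,B5} = {B0}; idom=B0
  B7: preds {B1,B6}: {B0,B1} ∩ {B0,B6} = {B0}; idom=B0
  B8: preds {B0,B5,B7}: {B0} ∩ {B0,B5} ∩ {B0,B7} = {B0}; idom=B0

DF walk-up:
  join B3 pred B1: B1 stop@B0
  join B3 pred B2: B2 stop@B0
  join B5 pred B3: B3 stop@B0
  join B5 pred B4: B4→B2 stop@B0
  join B6 pred B3: B3 stop@B0
  join B6 pred B5: B5 stop@B0
  join B7 pred B1: B1 stop@B0
  join B7 pred B6: B6 stop@B0
  join B8 pred B0: · stop@B0
  join B8 pred B5: B5 stop@B0
  join B8 pred B7: B7 stop@B0
  B0 → ∅
  B1 → {B3,B7}
  B2 → {B3,B5}
  B3 → {B5,B6}
  B4 → {B5}
  B5 → {B6,B8}
  B6 → {B7}
  B7 → {B8}
  B8 → ∅

DF(B1) = ["B3", "B7"]

Answer: ["B3", "B7"]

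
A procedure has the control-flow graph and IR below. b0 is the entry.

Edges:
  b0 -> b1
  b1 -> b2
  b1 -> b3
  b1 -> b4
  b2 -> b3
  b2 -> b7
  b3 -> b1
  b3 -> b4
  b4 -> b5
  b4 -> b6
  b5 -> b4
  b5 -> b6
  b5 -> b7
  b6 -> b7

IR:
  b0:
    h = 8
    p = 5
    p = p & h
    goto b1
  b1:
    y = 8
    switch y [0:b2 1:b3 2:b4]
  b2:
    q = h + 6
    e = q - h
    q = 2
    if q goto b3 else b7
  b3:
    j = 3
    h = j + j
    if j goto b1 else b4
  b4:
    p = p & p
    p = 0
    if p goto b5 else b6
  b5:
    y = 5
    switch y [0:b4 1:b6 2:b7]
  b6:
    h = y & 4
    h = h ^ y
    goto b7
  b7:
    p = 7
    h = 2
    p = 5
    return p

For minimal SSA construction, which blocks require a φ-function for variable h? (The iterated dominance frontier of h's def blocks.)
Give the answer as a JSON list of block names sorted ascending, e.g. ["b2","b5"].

idom tree: b1←b0 b2←b1 b3←b1 b4←b1 b5←b4 b6←b4 b7←b1
Join-block Dom:
  b1: preds {b0,b3}: {b0} ∩ {b0,b1,b3} = {b0}; idom=b0
  b3: preds {b1,b2}: {b0,b1} ∩ {b0,b1,b2} = {b0,b1}; idom=b1
  b4: preds {b1,b3,b5}: {b0,b1} ∩ {b0,b1,b3} ∩ {b0,b1,b4,b5} = {b0,b1}; idom=b1
  b6: preds {b4,b5}: {b0,b1,b4} ∩ {b0,b1,b4,b5} = {b0,b1,b4}; idom=b4
  b7: preds {b2,b5,b6}: {b0,b1,b2} ∩ {b0,b1,b4,b5} ∩ {b0,b1,b4,b6} = {b0,b1}; idom=b1

DF derivation:
  b1←b0: walk · to b0
  b1←b3: walk b3→b1 to b0
  b3←b1: walk · to b1
  b3←b2: walk b2 to b1
  b4←b1: walk · to b1
  b4←b3: walk b3 to b1
  b4←b5: walk b5→b4 to b1
  b6←b4: walk · to b4
  b6←b5: walk b5 to b4
  b7←b2: walk b2 to b1
  b7←b5: walk b5→b4 to b1
  b7←b6: walk b6→b4 to b1
  b0: DF=∅
  b1: DF={b1}
  b2: DF={b3,b7}
  b3: DF={b1,b4}
  b4: DF={b4,b7}
  b5: DF={b4,b6,b7}
  b6: DF={b7}
  b7: DF=∅

φ for h: defs {b0,b3,b6,b7}
  DF⁺ = {b1,b4,b7}

Answer: ["b1", "b4", "b7"]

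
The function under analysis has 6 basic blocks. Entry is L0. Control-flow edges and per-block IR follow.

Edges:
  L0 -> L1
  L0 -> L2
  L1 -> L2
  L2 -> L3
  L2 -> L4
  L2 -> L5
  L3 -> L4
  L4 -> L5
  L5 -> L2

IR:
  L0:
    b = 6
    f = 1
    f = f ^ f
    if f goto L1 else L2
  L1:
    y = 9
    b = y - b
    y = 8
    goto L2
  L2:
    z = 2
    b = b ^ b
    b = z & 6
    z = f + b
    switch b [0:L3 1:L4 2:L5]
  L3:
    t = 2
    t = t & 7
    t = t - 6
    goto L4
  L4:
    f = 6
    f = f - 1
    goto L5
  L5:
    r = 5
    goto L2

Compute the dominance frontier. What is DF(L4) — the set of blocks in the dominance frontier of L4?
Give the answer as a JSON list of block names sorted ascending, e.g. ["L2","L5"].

Answer: ["L5"]

Derivation:
idom tree: L1←L0 L2←L0 L3←L2 L4←L2 L5←L2
Join-block Dom:
  L2: preds {L0,L1,L5}: {L0} ∩ {L0,L1} ∩ {L0,L2,L5} = {L0}; idom=L0
  L4: preds {L2,L3}: {L0,L2} ∩ {L0,L2,L3} = {L0,L2}; idom=L2
  L5: preds {L2,L4}: {L0,L2} ∩ {L0,L2,L4} = {L0,L2}; idom=L2

DF walk-up:
  L2←L0: walk · to L0
  L2←L1: walk L1 to L0
  L2←L5: walk L5→L2 to L0
  L4←L2: walk · to L2
  L4←L3: walk L3 to L2
  L5←L2: walk · to L2
  L5←L4: walk L4 to L2
  L0 → ∅
  L1 → {L2}
  L2 → {L2}
  L3 → {L4}
  L4 → {L5}
  L5 → {L2}

DF(L4) = ["L5"]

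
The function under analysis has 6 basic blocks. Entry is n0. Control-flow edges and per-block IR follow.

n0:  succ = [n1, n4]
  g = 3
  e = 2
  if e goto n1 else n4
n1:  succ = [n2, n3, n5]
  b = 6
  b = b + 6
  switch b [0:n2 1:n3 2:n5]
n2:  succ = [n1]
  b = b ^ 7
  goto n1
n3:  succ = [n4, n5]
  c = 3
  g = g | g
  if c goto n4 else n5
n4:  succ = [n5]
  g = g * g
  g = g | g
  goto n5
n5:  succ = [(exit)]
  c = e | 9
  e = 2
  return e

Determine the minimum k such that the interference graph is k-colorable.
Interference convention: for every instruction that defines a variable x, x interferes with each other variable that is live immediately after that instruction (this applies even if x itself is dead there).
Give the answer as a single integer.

Block summaries:
  n0: def={e,g} ue=∅
  n1: def={b} ue=∅
  n2: def={b} ue={b}
  n3: def={c,g} ue={g}
  n4: def={g} ue={g}
  n5: def={c,e} ue={e}

Live sets:
  n0 li=∅ lo={e,g}
  n1 li={e,g} lo={b,e,g}
  n2 li={b,e,g} lo={e,g}
  n3 li={e,g} lo={e,g}
  n4 li={e,g} lo={e}
  n5 li={e} lo=∅

Interference:
  b: {e,g}
  c: {e,g}
  e: {b,c,g}
  g: {b,c,e}

Registers:
  lower bound: {b,e,g} mutually conflict ⇒ χ ≥ 3
  assign b→R2 c→R2 e→R0 g→R1 — no edge inside a register ⇒ χ ≤ 3
  χ = 3

Answer: 3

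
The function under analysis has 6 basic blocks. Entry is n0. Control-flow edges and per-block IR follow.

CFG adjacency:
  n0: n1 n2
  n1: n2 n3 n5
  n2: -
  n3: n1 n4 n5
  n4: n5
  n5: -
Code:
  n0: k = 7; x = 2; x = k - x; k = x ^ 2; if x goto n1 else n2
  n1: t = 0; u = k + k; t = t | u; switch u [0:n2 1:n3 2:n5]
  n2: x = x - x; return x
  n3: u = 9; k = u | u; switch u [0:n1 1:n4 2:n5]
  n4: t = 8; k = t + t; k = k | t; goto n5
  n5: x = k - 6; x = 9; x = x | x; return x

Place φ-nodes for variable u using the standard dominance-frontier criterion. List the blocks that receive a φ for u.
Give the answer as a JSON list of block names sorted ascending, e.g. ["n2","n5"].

Answer: ["n1", "n2", "n5"]

Derivation:
idom tree: n1←n0 n2←n0 n3←n1 n4←n3 n5←n1
Dom at joins:
  n1: preds {n0,n3}: {n0} ∩ {n0,n1,n3} = {n0}; idom=n0
  n2: preds {n0,n1}: {n0} ∩ {n0,n1} = {n0}; idom=n0
  n5: preds {n1,n3,n4}: {n0,n1} ∩ {n0,n1,n3} ∩ {n0,n1,n3,n4} = {n0,n1}; idom=n1

DF walk-up:
  n1←n0: walk · to n0
  n1←n3: walk n3→n1 to n0
  n2←n0: walk · to n0
  n2←n1: walk n1 to n0
  n5←n1: walk · to n1
  n5←n3: walk n3 to n1
  n5←n4: walk n4→n3 to n1
  n0: DF=∅
  n1: DF={n1,n2}
  n2: DF=∅
  n3: DF={n1,n5}
  n4: DF={n5}
  n5: DF=∅

φ for u: defs {n1,n3}
  DF⁺ = {n1,n2,n5}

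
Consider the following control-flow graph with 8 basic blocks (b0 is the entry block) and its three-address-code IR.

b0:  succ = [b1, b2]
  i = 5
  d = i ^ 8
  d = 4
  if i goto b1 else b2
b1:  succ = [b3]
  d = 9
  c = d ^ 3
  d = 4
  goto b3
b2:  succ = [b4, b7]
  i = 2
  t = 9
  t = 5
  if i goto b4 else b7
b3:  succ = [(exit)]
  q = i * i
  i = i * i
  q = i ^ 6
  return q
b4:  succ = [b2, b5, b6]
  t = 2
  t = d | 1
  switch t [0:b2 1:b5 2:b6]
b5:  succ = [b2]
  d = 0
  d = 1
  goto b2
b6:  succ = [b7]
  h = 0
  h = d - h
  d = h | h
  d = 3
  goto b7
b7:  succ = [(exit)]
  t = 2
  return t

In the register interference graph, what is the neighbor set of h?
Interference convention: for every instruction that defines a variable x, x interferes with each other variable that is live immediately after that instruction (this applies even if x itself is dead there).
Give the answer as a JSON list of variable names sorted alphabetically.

def/use:
  b0: def={d,i} ue=∅
  b1: def={c,d} ue=∅
  b2: def={i,t} ue=∅
  b3: def={i,q} ue={i}
  b4: def={t} ue={d}
  b5: def={d} ue=∅
  b6: def={d,h} ue={d}
  b7: def={t} ue=∅

Backward fixpoint:
  b0 li=∅ lo={d,i}
  b1 li={i} lo={i}
  b2 li={d} lo={d}
  b3 li={i} lo=∅
  b4 li={d} lo={d}
  b5 li=∅ lo={d}
  b6 li={d} lo=∅
  b7 li=∅ lo=∅

Conflict graph:
  c — {i}
  d — {h,i,t}
  h — {d}
  i — {c,d,q,t}
  q — {i}
  t — {d,i}

N(h) = ["d"]

Answer: ["d"]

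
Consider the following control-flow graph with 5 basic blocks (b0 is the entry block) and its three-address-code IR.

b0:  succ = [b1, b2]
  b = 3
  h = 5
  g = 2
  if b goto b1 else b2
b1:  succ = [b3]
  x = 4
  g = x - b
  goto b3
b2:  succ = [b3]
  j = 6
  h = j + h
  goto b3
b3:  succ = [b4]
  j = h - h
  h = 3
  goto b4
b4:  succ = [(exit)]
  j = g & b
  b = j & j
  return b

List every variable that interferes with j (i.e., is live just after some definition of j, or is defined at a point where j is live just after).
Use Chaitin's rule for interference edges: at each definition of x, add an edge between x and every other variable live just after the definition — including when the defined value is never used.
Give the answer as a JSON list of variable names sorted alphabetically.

Answer: ["b", "g", "h"]

Working:
Block summaries:
  b0: def={b,g,h} ue=∅
  b1: def={g,x} ue={b}
  b2: def={h,j} ue={h}
  b3: def={h,j} ue={h}
  b4: def={b,j} ue={b,g}

Live sets:
  b0 li=∅ lo={b,g,h}
  b1 li={b,h} lo={b,g,h}
  b2 li={b,g,h} lo={b,g,h}
  b3 li={b,g,h} lo={b,g}
  b4 li={b,g} lo=∅

Interfere edges:
  b: {g,h,j,x}
  g: {b,h,j}
  h: {b,g,j,x}
  j: {b,g,h}
  x: {b,h}

N(j) = ["b", "g", "h"]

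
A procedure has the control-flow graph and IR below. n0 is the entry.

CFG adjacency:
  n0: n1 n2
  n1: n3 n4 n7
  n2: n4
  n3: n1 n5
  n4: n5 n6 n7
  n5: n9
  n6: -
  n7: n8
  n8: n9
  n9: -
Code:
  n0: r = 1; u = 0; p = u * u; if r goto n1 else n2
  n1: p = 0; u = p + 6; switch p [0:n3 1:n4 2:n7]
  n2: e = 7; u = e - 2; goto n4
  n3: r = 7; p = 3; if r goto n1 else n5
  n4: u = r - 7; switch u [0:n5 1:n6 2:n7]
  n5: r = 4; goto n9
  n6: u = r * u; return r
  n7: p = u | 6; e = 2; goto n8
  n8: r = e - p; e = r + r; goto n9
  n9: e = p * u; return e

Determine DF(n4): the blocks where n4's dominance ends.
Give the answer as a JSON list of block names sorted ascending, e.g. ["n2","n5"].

Answer: ["n5", "n7"]

Derivation:
idom tree: n1←n0 n2←n0 n3←n1 n4←n0 n5←n0 n6←n4 n7←n0 n8←n7 n9←n0
Dom∩ at merges:
  n1: preds {n0,n3}: {n0} ∩ {n0,n1,n3} = {n0}; idom=n0
  n4: preds {n1,n2}: {n0,n1} ∩ {n0,n2} = {n0}; idom=n0
  n5: preds {n3,n4}: {n0,n1,n3} ∩ {n0,n4} = {n0}; idom=n0
  n7: preds {n1,n4}: {n0,n1} ∩ {n0,n4} = {n0}; idom=n0
  n9: preds {n5,n8}: {n0,n5} ∩ {n0,n7,n8} = {n0}; idom=n0

DF walk-up:
  join n1 pred n0: · stop@n0
  join n1 pred n3: n3→n1 stop@n0
  join n4 pred n1: n1 stop@n0
  join n4 pred n2: n2 stop@n0
  join n5 pred n3: n3→n1 stop@n0
  join n5 pred n4: n4 stop@n0
  join n7 pred n1: n1 stop@n0
  join n7 pred n4: n4 stop@n0
  join n9 pred n5: n5 stop@n0
  join n9 pred n8: n8→n7 stop@n0
  n0: DF=∅
  n1: DF={n1,n4,n5,n7}
  n2: DF={n4}
  n3: DF={n1,n5}
  n4: DF={n5,n7}
  n5: DF={n9}
  n6: DF=∅
  n7: DF={n9}
  n8: DF={n9}
  n9: DF=∅

DF(n4) = ["n5", "n7"]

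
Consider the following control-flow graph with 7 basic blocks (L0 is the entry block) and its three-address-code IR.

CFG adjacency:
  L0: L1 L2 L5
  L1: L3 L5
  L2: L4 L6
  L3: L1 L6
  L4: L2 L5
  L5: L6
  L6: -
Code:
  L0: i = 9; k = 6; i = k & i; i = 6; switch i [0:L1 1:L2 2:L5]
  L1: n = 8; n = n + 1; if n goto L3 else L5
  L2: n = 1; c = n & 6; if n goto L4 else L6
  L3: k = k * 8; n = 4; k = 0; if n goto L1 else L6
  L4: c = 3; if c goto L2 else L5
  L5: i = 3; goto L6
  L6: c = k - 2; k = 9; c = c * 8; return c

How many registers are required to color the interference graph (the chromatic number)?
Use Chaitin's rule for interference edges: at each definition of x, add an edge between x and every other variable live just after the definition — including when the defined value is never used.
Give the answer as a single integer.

def/use:
  L0 def {i,k} use ∅
  L1 def {n} use ∅
  L2 def {c,n} use ∅
  L3 def {k,n} use {k}
  L4 def {c} use ∅
  L5 def {i} use ∅
  L6 def {c,k} use {k}

Backward fixpoint:
  L0: in=∅ out={k}
  L1: in={k} out={k}
  L2: in={k} out={k}
  L3: in={k} out={k}
  L4: in={k} out={k}
  L5: in={k} out={k}
  L6: in={k} out=∅

Interfere edges:
  c — {k,n}
  i — {k}
  k — {c,i,n}
  n — {c,k}

Registers:
  {c,k,n} pairwise interfere (3-clique) ⇒ χ ≥ 3
  assign c→c1 i→c1 k→c0 n→c2 — no edge inside a register ⇒ χ ≤ 3
  χ = 3

Answer: 3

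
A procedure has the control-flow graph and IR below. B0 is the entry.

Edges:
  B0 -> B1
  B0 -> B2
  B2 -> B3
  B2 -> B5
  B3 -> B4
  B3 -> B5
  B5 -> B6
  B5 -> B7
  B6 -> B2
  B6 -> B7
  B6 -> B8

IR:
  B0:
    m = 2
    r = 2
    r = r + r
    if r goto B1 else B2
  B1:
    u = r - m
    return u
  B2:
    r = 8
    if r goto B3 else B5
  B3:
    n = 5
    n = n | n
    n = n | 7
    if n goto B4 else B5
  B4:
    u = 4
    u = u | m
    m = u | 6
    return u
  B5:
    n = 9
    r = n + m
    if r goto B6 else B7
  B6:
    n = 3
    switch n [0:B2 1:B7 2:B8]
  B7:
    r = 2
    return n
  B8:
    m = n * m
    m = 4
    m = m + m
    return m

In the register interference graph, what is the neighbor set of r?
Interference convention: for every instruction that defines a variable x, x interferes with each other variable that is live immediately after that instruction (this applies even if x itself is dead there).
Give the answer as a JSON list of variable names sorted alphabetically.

Answer: ["m", "n"]

Derivation:
Per-block:
  B0: def={m,r} ue=∅
  B1: def={u} ue={m,r}
  B2: def={r} ue=∅
  B3: def={n} ue=∅
  B4: def={m,u} ue={m}
  B5: def={n,r} ue={m}
  B6: def={n} ue=∅
  B7: def={r} ue={n}
  B8: def={m} ue={m,n}

Live sets:
  live B0: ∅→{m,r}
  live B1: {m,r}→∅
  live B2: {m}→{m}
  live B3: {m}→{m}
  live B4: {m}→∅
  live B5: {m}→{m,n}
  live B6: {m}→{m,n}
  live B7: {n}→∅
  live B8: {m,n}→∅

Interference:
  m — {n,r,u}
  n — {m,r}
  r — {m,n}
  u — {m}

N(r) = ["m", "n"]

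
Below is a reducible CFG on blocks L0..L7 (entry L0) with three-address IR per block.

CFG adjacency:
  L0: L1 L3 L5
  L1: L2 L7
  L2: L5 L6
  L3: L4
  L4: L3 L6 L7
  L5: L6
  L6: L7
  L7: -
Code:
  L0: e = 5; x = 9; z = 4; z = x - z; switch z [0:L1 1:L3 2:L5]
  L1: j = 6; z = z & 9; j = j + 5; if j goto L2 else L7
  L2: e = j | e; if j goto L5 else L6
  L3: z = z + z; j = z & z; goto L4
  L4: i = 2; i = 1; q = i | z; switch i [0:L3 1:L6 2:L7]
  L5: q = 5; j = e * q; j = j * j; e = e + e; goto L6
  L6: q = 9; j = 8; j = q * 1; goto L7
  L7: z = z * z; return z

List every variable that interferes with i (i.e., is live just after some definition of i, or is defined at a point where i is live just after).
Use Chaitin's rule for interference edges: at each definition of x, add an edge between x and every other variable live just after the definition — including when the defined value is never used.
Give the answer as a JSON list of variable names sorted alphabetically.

def/use:
  L0: def={e,x,z} ue=∅
  L1: def={j,z} ue={z}
  L2: def={e} ue={e,j}
  L3: def={j,z} ue={z}
  L4: def={i,q} ue={z}
  L5: def={e,j,q} ue={e}
  L6: def={j,q} ue=∅
  L7: def={z} ue={z}

Liveness:
  L0: in=∅ out={e,z}
  L1: in={e,z} out={e,j,z}
  L2: in={e,j,z} out={e,z}
  L3: in={z} out={z}
  L4: in={z} out={z}
  L5: in={e,z} out={z}
  L6: in={z} out={z}
  L7: in={z} out=∅

Interfere edges:
  e: {j,q,x,z}
  i: {q,z}
  j: {e,q,z}
  q: {e,i,j,z}
  x: {e,z}
  z: {e,i,j,q,x}

N(i) = ["q", "z"]

Answer: ["q", "z"]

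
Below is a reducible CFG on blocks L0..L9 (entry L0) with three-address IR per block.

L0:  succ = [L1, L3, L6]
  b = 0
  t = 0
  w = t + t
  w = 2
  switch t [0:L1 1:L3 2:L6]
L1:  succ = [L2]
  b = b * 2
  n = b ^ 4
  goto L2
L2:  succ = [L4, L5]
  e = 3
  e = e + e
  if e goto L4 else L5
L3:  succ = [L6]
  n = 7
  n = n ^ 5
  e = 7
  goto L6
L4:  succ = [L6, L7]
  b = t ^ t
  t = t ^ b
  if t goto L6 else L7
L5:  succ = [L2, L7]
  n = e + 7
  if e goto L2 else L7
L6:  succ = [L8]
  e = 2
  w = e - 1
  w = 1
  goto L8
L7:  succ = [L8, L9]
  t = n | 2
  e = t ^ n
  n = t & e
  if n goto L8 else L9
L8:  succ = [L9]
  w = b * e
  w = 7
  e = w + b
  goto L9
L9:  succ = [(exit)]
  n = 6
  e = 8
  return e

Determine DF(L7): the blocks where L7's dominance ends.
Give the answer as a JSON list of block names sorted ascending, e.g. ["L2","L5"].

Answer: ["L8", "L9"]

Working:
idom tree: L1←L0 L2←L1 L3←L0 L4←L2 L5←L2 L6←L0 L7←L2 L8←L0 L9←L0
Join-block Dom:
  L2: preds {L1,L5}: {L0,L1} ∩ {L0,L1,L2,L5} = {L0,L1}; idom=L1
  L6: preds {L0,L3,L4}: {L0} ∩ {L0,L3} ∩ {L0,L1,L2,L4} = {L0}; idom=L0
  L7: preds {L4,L5}: {L0,L1,L2,L4} ∩ {L0,L1,L2,L5} = {L0,L1,L2}; idom=L2
  L8: preds {L6,L7}: {L0,L6} ∩ {L0,L1,L2,L7} = {L0}; idom=L0
  L9: preds {L7,L8}: {L0,L1,L2,L7} ∩ {L0,L8} = {L0}; idom=L0

Frontier:
  join L2 pred L1: · stop@L1
  join L2 pred L5: L5→L2 stop@L1
  join L6 pred L0: · stop@L0
  join L6 pred L3: L3 stop@L0
  join L6 pred L4: L4→L2→L1 stop@L0
  join L7 pred L4: L4 stop@L2
  join L7 pred L5: L5 stop@L2
  join L8 pred L6: L6 stop@L0
  join L8 pred L7: L7→L2→L1 stop@L0
  join L9 pred L7: L7→L2→L1 stop@L0
  join L9 pred L8: L8 stop@L0
  L0: DF=∅
  L1: DF={L6,L8,L9}
  L2: DF={L2,L6,L8,L9}
  L3: DF={L6}
  L4: DF={L6,L7}
  L5: DF={L2,L7}
  L6: DF={L8}
  L7: DF={L8,L9}
  L8: DF={L9}
  L9: DF=∅

DF(L7) = ["L8", "L9"]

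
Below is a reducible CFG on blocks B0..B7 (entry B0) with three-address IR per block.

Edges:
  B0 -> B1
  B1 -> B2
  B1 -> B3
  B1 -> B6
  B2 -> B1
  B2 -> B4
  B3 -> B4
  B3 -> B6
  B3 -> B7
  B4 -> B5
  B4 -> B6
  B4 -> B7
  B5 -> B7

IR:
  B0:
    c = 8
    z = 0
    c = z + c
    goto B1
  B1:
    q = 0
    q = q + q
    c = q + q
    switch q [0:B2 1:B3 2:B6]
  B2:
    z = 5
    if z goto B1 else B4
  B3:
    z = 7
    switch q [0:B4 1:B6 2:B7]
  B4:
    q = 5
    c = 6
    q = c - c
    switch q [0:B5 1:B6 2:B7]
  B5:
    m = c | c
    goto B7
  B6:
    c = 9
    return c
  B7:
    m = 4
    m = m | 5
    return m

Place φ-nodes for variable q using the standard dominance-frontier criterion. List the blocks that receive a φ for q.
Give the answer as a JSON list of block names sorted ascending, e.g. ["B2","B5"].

idom tree: B1←B0 B2←B1 B3←B1 B4←B1 B5←B4 B6←B1 B7←B1
Dom∩ at merges:
  B1: preds {B0,B2}: {B0} ∩ {B0,B1,B2} = {B0}; idom=B0
  B4: preds {B2,B3}: {B0,B1,B2} ∩ {B0,B1,B3} = {B0,B1}; idom=B1
  B6: preds {B1,B3,B4}: {B0,B1} ∩ {B0,B1,B3} ∩ {B0,B1,B4} = {B0,B1}; idom=B1
  B7: preds {B3,B4,B5}: {B0,B1,B3} ∩ {B0,B1,B4} ∩ {B0,B1,B4,B5} = {B0,B1}; idom=B1

Frontier:
  B1←B0: walk · to B0
  B1←B2: walk B2→B1 to B0
  B4←B2: walk B2 to B1
  B4←B3: walk B3 to B1
  B6←B1: walk · to B1
  B6←B3: walk B3 to B1
  B6←B4: walk B4 to B1
  B7←B3: walk B3 to B1
  B7←B4: walk B4 to B1
  B7←B5: walk B5→B4 to B1
  B0 → ∅
  B1 → {B1}
  B2 → {B1,B4}
  B3 → {B4,B6,B7}
  B4 → {B6,B7}
  B5 → {B7}
  B6 → ∅
  B7 → ∅

φ for q: defs {B1,B4}
  DF⁺ = {B1,B6,B7}

Answer: ["B1", "B6", "B7"]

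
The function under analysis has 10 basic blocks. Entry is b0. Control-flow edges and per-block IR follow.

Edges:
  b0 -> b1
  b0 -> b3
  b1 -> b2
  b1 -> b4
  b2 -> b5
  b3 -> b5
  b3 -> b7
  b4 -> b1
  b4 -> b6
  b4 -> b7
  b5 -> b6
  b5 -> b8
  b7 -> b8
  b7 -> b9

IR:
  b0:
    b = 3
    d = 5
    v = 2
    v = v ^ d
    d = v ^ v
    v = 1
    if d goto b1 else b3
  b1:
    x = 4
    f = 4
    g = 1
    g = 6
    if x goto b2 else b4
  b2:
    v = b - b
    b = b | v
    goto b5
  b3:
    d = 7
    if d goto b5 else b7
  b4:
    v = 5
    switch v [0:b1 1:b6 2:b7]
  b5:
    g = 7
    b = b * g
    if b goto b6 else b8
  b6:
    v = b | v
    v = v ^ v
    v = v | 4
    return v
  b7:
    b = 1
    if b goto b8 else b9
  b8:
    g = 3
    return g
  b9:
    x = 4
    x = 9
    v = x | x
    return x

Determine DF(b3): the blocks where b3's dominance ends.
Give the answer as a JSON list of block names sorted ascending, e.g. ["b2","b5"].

Answer: ["b5", "b7"]

Working:
idom tree: b1←b0 b2←b1 b3←b0 b4←b1 b5←b0 b6←b0 b7←b0 b8←b0 b9←b7
Dom at joins:
  b1: preds {b0,b4}: {b0} ∩ {b0,b1,b4} = {b0}; idom=b0
  b5: preds {b2,b3}: {b0,b1,b2} ∩ {b0,b3} = {b0}; idom=b0
  b6: preds {b4,b5}: {b0,b1,b4} ∩ {b0,b5} = {b0}; idom=b0
  b7: preds {b3,b4}: {b0,b3} ∩ {b0,b1,b4} = {b0}; idom=b0
  b8: preds {b5,b7}: {b0,b5} ∩ {b0,b7} = {b0}; idom=b0

DF derivation:
  b1←b0: walk · to b0
  b1←b4: walk b4→b1 to b0
  b5←b2: walk b2→b1 to b0
  b5←b3: walk b3 to b0
  b6←b4: walk b4→b1 to b0
  b6←b5: walk b5 to b0
  b7←b3: walk b3 to b0
  b7←b4: walk b4→b1 to b0
  b8←b5: walk b5 to b0
  b8←b7: walk b7 to b0
  b0: DF=∅
  b1: DF={b1,b5,b6,b7}
  b2: DF={b5}
  b3: DF={b5,b7}
  b4: DF={b1,b6,b7}
  b5: DF={b6,b8}
  b6: DF=∅
  b7: DF={b8}
  b8: DF=∅
  b9: DF=∅

DF(b3) = ["b5", "b7"]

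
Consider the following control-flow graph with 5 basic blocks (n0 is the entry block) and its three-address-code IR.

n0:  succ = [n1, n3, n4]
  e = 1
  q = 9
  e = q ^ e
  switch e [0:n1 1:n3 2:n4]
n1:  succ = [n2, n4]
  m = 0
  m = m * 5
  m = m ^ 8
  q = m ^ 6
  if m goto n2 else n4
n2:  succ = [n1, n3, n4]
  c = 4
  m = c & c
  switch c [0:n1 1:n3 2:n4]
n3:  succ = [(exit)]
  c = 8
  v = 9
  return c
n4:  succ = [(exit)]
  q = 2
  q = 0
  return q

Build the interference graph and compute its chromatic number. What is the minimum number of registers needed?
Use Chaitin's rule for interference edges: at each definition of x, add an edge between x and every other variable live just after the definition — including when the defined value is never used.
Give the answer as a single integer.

def/use:
  n0: {e,q} / ∅
  n1: {m,q} / ∅
  n2: {c,m} / ∅
  n3: {c,v} / ∅
  n4: {q} / ∅

Liveness:
  n0: in=∅ out=∅
  n1: in=∅ out=∅
  n2: in=∅ out=∅
  n3: in=∅ out=∅
  n4: in=∅ out=∅

Interference:
  c — {m,v}
  e — {q}
  m — {c,q}
  q — {e,m}
  v — {c}

Registers:
  {c,m} pairwise interfere (2-clique) ⇒ χ ≥ 2
  2-colouring: r0={c,q}  r1={e,m,v}
  χ = 2

Answer: 2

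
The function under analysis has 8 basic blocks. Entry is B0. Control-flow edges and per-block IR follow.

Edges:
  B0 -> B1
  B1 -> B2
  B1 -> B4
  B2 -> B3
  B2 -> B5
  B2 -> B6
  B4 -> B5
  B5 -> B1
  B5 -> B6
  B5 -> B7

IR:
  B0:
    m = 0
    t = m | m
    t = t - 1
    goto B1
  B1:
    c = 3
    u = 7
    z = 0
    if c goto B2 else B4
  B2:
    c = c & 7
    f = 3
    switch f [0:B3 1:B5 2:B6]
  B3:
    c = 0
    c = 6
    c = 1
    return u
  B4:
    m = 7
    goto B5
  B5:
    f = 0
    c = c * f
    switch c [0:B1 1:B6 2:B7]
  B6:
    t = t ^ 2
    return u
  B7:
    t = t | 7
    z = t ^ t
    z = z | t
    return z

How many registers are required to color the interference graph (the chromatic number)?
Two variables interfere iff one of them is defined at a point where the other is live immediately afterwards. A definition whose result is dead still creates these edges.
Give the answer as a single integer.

Per-block:
  B0: {m,t} / ∅
  B1: {c,u,z} / ∅
  B2: {c,f} / {c}
  B3: {c} / {u}
  B4: {m} / ∅
  B5: {c,f} / {c}
  B6: {t} / {t,u}
  B7: {t,z} / {t}

Live sets:
  B0 li=∅ lo={t}
  B1 li={t} lo={c,t,u}
  B2 li={c,t,u} lo={c,t,u}
  B3 li={u} lo=∅
  B4 li={c,t,u} lo={c,t,u}
  B5 li={c,t,u} lo={t,u}
  B6 li={t,u} lo=∅
  B7 li={t} lo=∅

Interfere edges:
  c↔{f,m,t,u,z}
  f↔{c,t,u}
  m↔{c,t,u}
  t↔{c,f,m,u,z}
  u↔{c,f,m,t,z}
  z↔{c,t,u}

Registers:
  {c,f,t,u} pairwise interfere (4-clique) ⇒ χ ≥ 4
  assign c→c0 f→c3 m→c3 t→c1 u→c2 z→c3 — no edge inside a register ⇒ χ ≤ 4
  χ = 4

Answer: 4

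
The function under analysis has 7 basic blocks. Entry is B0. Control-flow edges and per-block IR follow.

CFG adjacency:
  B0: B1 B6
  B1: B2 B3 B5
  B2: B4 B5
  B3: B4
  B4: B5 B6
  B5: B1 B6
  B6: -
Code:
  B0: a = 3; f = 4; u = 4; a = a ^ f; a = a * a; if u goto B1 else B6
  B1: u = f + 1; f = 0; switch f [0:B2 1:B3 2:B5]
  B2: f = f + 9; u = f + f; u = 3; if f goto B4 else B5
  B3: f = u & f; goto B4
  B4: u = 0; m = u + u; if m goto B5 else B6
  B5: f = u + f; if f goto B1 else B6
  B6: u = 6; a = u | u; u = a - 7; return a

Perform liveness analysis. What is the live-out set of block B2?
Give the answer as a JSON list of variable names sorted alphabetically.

Block summaries:
  B0: {a,f,u} / ∅
  B1: {f,u} / {f}
  B2: {f,u} / {f}
  B3: {f} / {f,u}
  B4: {m,u} / ∅
  B5: {f} / {f,u}
  B6: {a,u} / ∅

Live sets:
  live B0: ∅→{f}
  live B1: {f}→{f,u}
  live B2: {f}→{f,u}
  live B3: {f,u}→{f}
  live B4: {f}→{f,u}
  live B5: {f,u}→{f}
  live B6: ∅→∅

live-out(B2) = ["f", "u"]

Answer: ["f", "u"]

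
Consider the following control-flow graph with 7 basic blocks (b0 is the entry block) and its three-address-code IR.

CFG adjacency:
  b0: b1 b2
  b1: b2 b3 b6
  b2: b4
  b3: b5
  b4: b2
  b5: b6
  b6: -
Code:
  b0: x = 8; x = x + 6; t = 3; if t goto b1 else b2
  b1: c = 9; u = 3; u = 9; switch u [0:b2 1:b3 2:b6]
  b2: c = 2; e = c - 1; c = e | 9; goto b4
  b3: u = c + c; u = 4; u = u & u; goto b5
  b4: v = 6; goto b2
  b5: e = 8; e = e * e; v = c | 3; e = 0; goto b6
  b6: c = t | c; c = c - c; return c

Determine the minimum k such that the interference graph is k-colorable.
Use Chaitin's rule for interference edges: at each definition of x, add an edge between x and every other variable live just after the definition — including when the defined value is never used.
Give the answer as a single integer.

Block summaries:
  b0: {t,x} / ∅
  b1: {c,u} / ∅
  b2: {c,e} / ∅
  b3: {u} / {c}
  b4: {v} / ∅
  b5: {e,v} / {c}
  b6: {c} / {c,t}

Live sets:
  b0 li=∅ lo={t}
  b1 li={t} lo={c,t}
  b2 li=∅ lo=∅
  b3 li={c,t} lo={c,t}
  b4 li=∅ lo=∅
  b5 li={c,t} lo={c,t}
  b6 li={c,t} lo=∅

Interference:
  c — {e,t,u,v}
  e — {c,t}
  t — {c,e,u,v}
  u — {c,t}
  v — {c,t}
  x — ∅

Chromatic number:
  {c,e,t} pairwise interfere (3-clique) ⇒ χ ≥ 3
  assign c→c0 e→c2 t→c1 u→c2 v→c2 x→c0 — no edge inside a register ⇒ χ ≤ 3
  χ = 3

Answer: 3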